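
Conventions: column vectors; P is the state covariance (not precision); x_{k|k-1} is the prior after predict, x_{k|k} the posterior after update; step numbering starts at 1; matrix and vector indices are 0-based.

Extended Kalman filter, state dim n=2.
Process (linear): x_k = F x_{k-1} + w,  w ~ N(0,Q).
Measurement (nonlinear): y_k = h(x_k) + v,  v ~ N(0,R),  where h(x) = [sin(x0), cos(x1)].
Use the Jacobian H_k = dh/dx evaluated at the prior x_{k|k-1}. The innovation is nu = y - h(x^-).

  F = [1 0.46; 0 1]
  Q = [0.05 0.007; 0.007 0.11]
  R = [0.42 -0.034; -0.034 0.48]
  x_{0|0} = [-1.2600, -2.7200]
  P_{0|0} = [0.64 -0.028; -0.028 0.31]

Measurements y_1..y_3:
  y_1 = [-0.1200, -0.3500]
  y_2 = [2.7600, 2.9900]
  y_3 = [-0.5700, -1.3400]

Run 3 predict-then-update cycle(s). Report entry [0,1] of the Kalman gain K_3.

K[0,1] = 0.2465

step 1: x^-=[-2.5112, -2.7200]  P^-=[0.7298 0.1216; 0.1216 0.4200]  H_jac=[-0.8078 0.0000; 0.0000 0.4092]  S=[0.8962 -0.0742; -0.0742 0.5503]  K=[-0.6577 0.0018; -0.0847 0.3009]  nu=[0.4695, 0.5624]  x^+=[-2.8190, -2.5905]  P^+=[0.3420 0.0567; 0.0567 0.3600]
step 2: x^-=[-4.0106, -2.5905]  P^-=[0.5203 0.2293; 0.2293 0.4700]  H_jac=[-0.6456 0.0000; 0.0000 0.5236]  S=[0.6369 -0.1115; -0.1115 0.6088]  K=[-0.5093 0.1039; -0.1670 0.3736]  nu=[1.9963, 3.8420]  x^+=[-4.6280, -1.4887]  P^+=[0.3368 0.1283; 0.1283 0.3533]
step 3: x^-=[-5.3128, -1.4887]  P^-=[0.5796 0.2979; 0.2979 0.4633]  H_jac=[0.5650 0.0000; 0.0000 0.9966]  S=[0.6050 0.1337; 0.1337 0.9402]  K=[0.4868 0.2465; 0.1751 0.4662]  nu=[-1.3951, -1.4220]  x^+=[-6.3425, -2.3959]  P^+=[0.3470 0.1021; 0.1021 0.2186]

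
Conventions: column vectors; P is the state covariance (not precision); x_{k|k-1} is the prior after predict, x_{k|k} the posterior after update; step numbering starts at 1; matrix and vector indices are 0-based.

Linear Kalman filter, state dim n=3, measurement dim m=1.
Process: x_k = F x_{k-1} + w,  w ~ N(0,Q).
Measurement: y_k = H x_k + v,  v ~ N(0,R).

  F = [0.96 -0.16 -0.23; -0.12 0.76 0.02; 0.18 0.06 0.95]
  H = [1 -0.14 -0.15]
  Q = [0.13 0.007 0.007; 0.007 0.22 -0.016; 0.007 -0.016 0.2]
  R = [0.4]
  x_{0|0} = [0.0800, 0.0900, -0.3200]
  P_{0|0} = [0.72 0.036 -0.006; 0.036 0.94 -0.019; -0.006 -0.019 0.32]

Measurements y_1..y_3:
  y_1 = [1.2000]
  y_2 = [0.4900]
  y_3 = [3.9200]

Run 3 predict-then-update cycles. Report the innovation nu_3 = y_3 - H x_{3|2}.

step 1: x^-=[0.1360, 0.0524, -0.2842]  P^-=[0.8247 -0.1617 0.0514; -0.1617 0.7663 0.0090; 0.0514 0.0090 0.5121]  S=[1.2815]  K=[0.6552; -0.2109; -0.0208]  nu=[1.0287]  x^+=[0.8100, -0.1646, -0.3056]  P^+=[0.2746 0.0154 0.0689; 0.0154 0.7093 0.0034; 0.0689 0.0034 0.5115]
step 2: x^-=[0.8742, -0.2284, -0.1544]  P^-=[0.3934 -0.0991 -0.0043; -0.0991 0.6308 0.0170; -0.0043 0.0170 0.6974]  S=[0.8511]  K=[0.4792; -0.2231; -0.1307]  nu=[-0.4394]  x^+=[0.6637, -0.1304, -0.0969]  P^+=[0.1979 -0.0080 0.0490; -0.0080 0.5884 -0.0079; 0.0490 -0.0079 0.6828]
step 3: x^-=[0.6803, -0.1807, 0.0195]  P^-=[0.3438 -0.0928 -0.0699; -0.0928 0.5640 0.0074; -0.0699 0.0074 0.8405]  S=[0.8210]  K=[0.4473; -0.2106; -0.2399]  nu=[3.2173]  x^+=[2.1196, -0.8582, -0.7524]  P^+=[0.1795 -0.0155 0.0182; -0.0155 0.5276 -0.0341; 0.0182 -0.0341 0.7932]

innov = [3.2173]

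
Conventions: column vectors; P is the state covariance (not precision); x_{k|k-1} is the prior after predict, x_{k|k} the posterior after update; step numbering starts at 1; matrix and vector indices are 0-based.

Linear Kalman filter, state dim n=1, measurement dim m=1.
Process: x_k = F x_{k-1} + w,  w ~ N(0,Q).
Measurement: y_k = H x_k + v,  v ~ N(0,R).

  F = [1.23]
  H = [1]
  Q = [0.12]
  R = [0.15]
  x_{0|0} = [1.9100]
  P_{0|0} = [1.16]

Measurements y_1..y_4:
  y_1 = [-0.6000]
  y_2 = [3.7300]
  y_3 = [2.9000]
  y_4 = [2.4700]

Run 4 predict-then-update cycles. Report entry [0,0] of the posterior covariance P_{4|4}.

step 1: x^-=[2.3493]  P^-=[1.8750]  S=[2.0250]  K=[0.9259]  nu=[-2.9493]  x^+=[-0.3815]  P^+=[0.1389]
step 2: x^-=[-0.4693]  P^-=[0.3301]  S=[0.4801]  K=[0.6876]  nu=[4.1993]  x^+=[2.4181]  P^+=[0.1031]
step 3: x^-=[2.9742]  P^-=[0.2760]  S=[0.4260]  K=[0.6479]  nu=[-0.0742]  x^+=[2.9261]  P^+=[0.0972]
step 4: x^-=[3.5991]  P^-=[0.2670]  S=[0.4170]  K=[0.6403]  nu=[-1.1291]  x^+=[2.8761]  P^+=[0.0960]

P_post[0,0] = 0.0960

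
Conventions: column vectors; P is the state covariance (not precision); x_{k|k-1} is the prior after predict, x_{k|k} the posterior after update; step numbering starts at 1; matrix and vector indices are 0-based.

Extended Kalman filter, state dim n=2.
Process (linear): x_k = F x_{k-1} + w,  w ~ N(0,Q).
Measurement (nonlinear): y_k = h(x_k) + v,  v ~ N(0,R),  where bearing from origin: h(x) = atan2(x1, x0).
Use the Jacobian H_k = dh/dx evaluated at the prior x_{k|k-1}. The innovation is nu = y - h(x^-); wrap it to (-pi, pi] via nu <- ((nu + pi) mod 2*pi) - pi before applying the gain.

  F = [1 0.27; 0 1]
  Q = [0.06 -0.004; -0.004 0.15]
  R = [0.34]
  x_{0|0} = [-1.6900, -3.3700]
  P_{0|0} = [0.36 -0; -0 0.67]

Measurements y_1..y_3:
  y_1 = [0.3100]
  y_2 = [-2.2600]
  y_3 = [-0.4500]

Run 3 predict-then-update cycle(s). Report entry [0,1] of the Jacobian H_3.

H_jac[0,1] = -0.1258

step 1: x^-=[-2.5999, -3.3700]  P^-=[0.4688 0.1769; 0.1769 0.8200]  H_jac=[0.1860 -0.1435]  S=[0.3637]  K=[0.1700; -0.2331]  nu=[2.5379]  x^+=[-2.1684, -3.9616]  P^+=[0.4583 0.1913; 0.1913 0.8002]
step 2: x^-=[-3.2381, -3.9616]  P^-=[0.6800 0.4034; 0.4034 0.9502]  H_jac=[0.1513 -0.1237]  S=[0.3550]  K=[0.1493; -0.1591]  nu=[-0.0040]  x^+=[-3.2387, -3.9610]  P^+=[0.6721 0.4118; 0.4118 0.9412]
step 3: x^-=[-4.3081, -3.9610]  P^-=[1.0231 0.6619; 0.6619 1.0912]  H_jac=[0.1157 -0.1258]  S=[0.3517]  K=[0.0997; -0.1726]  nu=[1.9482]  x^+=[-4.1139, -4.2973]  P^+=[1.0196 0.6680; 0.6680 1.0808]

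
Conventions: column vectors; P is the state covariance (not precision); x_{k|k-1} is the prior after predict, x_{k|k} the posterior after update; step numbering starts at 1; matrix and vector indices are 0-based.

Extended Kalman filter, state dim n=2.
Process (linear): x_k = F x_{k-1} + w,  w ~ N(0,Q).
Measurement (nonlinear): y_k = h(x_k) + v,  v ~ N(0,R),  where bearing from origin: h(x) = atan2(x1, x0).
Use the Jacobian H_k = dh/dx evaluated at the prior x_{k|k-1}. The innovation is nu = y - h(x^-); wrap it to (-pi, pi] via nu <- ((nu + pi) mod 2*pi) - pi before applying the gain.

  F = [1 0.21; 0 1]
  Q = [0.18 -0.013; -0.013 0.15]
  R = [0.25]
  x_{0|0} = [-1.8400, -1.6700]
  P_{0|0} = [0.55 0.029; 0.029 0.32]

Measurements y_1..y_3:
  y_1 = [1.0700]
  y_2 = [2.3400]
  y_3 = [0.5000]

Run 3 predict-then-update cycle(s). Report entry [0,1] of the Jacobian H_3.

H_jac[0,1] = -0.2806

step 1: x^-=[-2.1907, -1.6700]  P^-=[0.7563 0.0832; 0.0832 0.4700]  H_jac=[0.2201 -0.2887]  S=[0.3152]  K=[0.4518; -0.3724]  nu=[-2.7229]  x^+=[-3.4210, -0.6561]  P^+=[0.6919 0.1362; 0.1362 0.4263]
step 2: x^-=[-3.5587, -0.6561]  P^-=[0.9480 0.2128; 0.2128 0.5763]  H_jac=[0.0501 -0.2718]  S=[0.2891]  K=[-0.0357; -0.5048]  nu=[-0.9839]  x^+=[-3.5236, -0.1594]  P^+=[0.9476 0.2075; 0.2075 0.5026]
step 3: x^-=[-3.5571, -0.1594]  P^-=[1.2369 0.3001; 0.3001 0.6526]  H_jac=[0.0126 -0.2806]  S=[0.2994]  K=[-0.2292; -0.5989]  nu=[-2.6864]  x^+=[-2.9413, 1.4493]  P^+=[1.2212 0.2590; 0.2590 0.5452]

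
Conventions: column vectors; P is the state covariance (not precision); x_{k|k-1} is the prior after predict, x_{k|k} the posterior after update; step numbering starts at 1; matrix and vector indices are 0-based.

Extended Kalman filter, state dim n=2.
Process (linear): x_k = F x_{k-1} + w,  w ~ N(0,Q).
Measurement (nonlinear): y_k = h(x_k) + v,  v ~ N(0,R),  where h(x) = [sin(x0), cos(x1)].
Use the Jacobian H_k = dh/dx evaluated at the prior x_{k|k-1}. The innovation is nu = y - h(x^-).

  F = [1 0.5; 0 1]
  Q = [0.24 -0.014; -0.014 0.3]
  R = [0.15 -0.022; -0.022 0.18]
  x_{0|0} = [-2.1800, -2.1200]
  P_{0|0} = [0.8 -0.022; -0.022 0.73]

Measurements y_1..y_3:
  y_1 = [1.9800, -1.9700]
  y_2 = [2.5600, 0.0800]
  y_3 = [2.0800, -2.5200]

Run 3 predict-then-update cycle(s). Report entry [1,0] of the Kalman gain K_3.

step 1: x^-=[-3.2400, -2.1200]  P^-=[1.2005 0.3290; 0.3290 1.0300]  H_jac=[-0.9952 0.0000; 0.0000 0.8529]  S=[1.3389 -0.3013; -0.3013 0.9293]  K=[-0.8892 0.0137; -0.0343 0.9342]  nu=[1.8818, -1.4480]  x^+=[-4.9331, -3.5373]  P^+=[0.1343 0.0258; 0.0258 0.1980]
step 2: x^-=[-6.7018, -3.5373]  P^-=[0.4497 0.1108; 0.1108 0.4980]  H_jac=[0.9137 0.0000; 0.0000 -0.3855]  S=[0.5254 -0.0610; -0.0610 0.2540]  K=[0.7844 0.0203; 0.1080 -0.7299]  nu=[2.9665, 1.0027]  x^+=[-4.3547, -3.9489]  P^+=[0.1283 0.0353; 0.0353 0.3470]
step 3: x^-=[-6.3291, -3.9489]  P^-=[0.4903 0.1948; 0.1948 0.6470]  H_jac=[0.9989 0.0000; 0.0000 -0.7224]  S=[0.6393 -0.1626; -0.1626 0.5177]  K=[0.7575 -0.0339; 0.0813 -0.8774]  nu=[2.1259, -1.8286]  x^+=[-4.6566, -2.1718]  P^+=[0.1145 0.0315; 0.0315 0.2211]

K[1,0] = 0.0813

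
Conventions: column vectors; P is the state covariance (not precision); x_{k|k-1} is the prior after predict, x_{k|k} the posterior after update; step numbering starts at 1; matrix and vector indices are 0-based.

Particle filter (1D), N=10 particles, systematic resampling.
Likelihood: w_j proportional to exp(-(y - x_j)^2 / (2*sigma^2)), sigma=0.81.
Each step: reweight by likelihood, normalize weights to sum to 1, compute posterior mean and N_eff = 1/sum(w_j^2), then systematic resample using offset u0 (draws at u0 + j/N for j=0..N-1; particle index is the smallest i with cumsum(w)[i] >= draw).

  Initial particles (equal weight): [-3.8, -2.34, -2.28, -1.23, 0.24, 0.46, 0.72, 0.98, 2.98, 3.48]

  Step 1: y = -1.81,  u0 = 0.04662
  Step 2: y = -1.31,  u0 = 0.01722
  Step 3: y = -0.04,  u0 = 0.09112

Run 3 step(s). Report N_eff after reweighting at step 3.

step 1: w=[0.0192, 0.3171, 0.3320, 0.3040, 0.0160, 0.0077, 0.0030, 0.0010, 0.0000, 0.0000]  mean=-1.9352  Neff=3.2911  idx=[1, 1, 1, 2, 2, 2, 2, 3, 3, 3]
step 2: w=[0.0710, 0.0710, 0.0710, 0.0778, 0.0778, 0.0778, 0.0778, 0.1586, 0.1586, 0.1586]  mean=-1.7932  Neff=8.7114  idx=[0, 1, 3, 4, 5, 6, 7, 8, 8, 9]
step 3: w=[0.0120, 0.0120, 0.0147, 0.0147, 0.0147, 0.0147, 0.2293, 0.2293, 0.2293, 0.2293]  mean=-1.3185  Neff=4.7298  idx=[6, 6, 6, 7, 7, 8, 8, 9, 9, 9]

N_eff = 4.7298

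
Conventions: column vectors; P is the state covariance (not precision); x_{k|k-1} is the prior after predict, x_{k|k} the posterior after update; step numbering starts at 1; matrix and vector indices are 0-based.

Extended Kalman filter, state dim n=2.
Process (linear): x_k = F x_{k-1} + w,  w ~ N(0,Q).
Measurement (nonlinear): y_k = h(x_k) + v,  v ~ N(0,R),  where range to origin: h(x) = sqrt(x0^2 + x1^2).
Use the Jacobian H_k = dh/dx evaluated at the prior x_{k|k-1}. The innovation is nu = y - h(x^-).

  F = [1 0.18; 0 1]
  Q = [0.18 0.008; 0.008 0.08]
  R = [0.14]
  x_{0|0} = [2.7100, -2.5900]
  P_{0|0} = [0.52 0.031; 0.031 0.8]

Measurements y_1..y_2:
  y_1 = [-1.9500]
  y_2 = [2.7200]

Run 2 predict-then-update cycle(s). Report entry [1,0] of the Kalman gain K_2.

step 1: x^-=[2.2438, -2.5900]  P^-=[0.7371 0.1830; 0.1830 0.8800]  H_jac=[0.6548 -0.7558]  S=[0.7776]  K=[0.4428; -0.7013]  nu=[-5.3768]  x^+=[-0.1370, 1.1805]  P^+=[0.5846 0.4245; 0.4245 0.4976]
step 2: x^-=[0.0755, 1.1805]  P^-=[0.9335 0.5220; 0.5220 0.5776]  H_jac=[0.0638 0.9980]  S=[0.7855]  K=[0.7390; 0.7762]  nu=[1.5371]  x^+=[1.2114, 2.3736]  P^+=[0.5045 0.0714; 0.0714 0.1043]

K[1,0] = 0.7762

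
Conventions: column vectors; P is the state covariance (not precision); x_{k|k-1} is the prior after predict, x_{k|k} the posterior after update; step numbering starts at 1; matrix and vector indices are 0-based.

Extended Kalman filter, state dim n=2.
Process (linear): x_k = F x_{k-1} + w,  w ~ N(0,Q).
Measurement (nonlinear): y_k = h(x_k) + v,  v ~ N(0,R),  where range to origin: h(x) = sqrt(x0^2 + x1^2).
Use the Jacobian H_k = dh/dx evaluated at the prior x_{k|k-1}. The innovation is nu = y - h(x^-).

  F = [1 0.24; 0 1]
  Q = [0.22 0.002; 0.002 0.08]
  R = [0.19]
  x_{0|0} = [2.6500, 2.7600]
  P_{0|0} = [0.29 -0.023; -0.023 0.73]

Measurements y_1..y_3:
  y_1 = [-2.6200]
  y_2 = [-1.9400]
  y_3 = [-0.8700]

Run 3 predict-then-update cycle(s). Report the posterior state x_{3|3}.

step 1: x^-=[3.3124, 2.7600]  P^-=[0.5410 0.1542; 0.1542 0.8100]  H_jac=[0.7683 0.6401]  S=[0.9929]  K=[0.5180; 0.6415]  nu=[-6.9316]  x^+=[-0.2783, -1.6868]  P^+=[0.2746 -0.1758; -0.1758 0.4014]
step 2: x^-=[-0.6831, -1.6868]  P^-=[0.4333 -0.0774; -0.0774 0.4814]  H_jac=[-0.3754 -0.9269]  S=[0.6107]  K=[-0.1488; -0.6830]  nu=[-3.7599]  x^+=[-0.1236, 0.8811]  P^+=[0.4198 -0.1395; -0.1395 0.1965]
step 3: x^-=[0.0878, 0.8811]  P^-=[0.5842 -0.0903; -0.0903 0.2765]  H_jac=[0.0992 0.9951]  S=[0.4517]  K=[-0.0708; 0.5893]  nu=[-1.7554]  x^+=[0.2120, -0.1534]  P^+=[0.5819 -0.0715; -0.0715 0.1196]

x_post = [0.2120, -0.1534]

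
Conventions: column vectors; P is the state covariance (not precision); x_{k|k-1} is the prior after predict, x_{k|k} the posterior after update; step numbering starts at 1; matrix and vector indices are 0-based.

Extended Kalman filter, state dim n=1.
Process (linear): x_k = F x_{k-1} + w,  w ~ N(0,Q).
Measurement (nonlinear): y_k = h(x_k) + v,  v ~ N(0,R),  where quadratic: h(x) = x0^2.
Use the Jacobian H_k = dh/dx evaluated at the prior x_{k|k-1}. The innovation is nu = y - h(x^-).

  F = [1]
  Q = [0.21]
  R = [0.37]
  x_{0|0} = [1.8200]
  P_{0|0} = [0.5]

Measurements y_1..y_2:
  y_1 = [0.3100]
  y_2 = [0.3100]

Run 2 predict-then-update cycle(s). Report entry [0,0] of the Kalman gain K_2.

K[0,0] = 0.3554

step 1: x^-=[1.8200]  P^-=[0.7100]  H_jac=[3.6400]  S=[9.7772]  K=[0.2643]  nu=[-3.0024]  x^+=[1.0264]  P^+=[0.0269]
step 2: x^-=[1.0264]  P^-=[0.2369]  H_jac=[2.0528]  S=[1.3681]  K=[0.3554]  nu=[-0.7435]  x^+=[0.7622]  P^+=[0.0641]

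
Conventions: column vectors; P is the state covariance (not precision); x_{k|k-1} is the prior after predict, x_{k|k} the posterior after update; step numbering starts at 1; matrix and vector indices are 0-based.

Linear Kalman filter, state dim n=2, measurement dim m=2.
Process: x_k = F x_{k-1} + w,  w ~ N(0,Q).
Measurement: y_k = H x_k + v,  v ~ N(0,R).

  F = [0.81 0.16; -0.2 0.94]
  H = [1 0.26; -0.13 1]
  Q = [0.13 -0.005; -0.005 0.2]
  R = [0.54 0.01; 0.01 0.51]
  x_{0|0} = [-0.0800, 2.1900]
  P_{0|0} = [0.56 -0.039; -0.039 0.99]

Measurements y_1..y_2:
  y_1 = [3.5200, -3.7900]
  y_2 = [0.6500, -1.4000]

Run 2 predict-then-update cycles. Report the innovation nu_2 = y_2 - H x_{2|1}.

step 1: x^-=[0.2856, 2.0746]  P^-=[0.5127 0.0247; 0.0247 1.1118]  S=[1.1407 0.2563; 0.2563 1.6241]  K=[0.4778 -0.1012; 0.1262 0.6627]  nu=[2.6950, -5.8275]  x^+=[2.1632, -1.4472]  P^+=[0.2604 -0.0130; -0.0130 0.3376]
step 2: x^-=[1.5206, -1.7930]  P^-=[0.3061 -0.0059; -0.0059 0.5136]  S=[0.8778 0.0980; 0.0980 1.0303]  K=[0.3557 -0.0782; 0.0906 0.4906]  nu=[-0.4044, 0.5907]  x^+=[1.3306, -1.5399]  P^+=[0.1942 -0.0111; -0.0111 0.2497]

innov = [-0.4044, 0.5907]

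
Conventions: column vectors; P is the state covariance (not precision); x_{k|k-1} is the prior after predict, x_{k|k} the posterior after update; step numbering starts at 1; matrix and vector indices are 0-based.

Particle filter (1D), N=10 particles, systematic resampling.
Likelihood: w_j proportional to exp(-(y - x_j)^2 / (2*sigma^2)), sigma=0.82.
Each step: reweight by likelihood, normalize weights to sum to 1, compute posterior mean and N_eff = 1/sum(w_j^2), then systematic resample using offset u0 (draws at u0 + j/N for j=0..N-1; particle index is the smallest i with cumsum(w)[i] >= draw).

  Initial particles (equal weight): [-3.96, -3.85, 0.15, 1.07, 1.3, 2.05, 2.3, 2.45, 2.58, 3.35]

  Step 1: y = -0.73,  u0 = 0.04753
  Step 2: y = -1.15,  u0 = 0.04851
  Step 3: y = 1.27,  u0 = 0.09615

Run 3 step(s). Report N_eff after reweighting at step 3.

step 1: w=[0.0006, 0.0010, 0.7974, 0.1275, 0.0662, 0.0045, 0.0015, 0.0008, 0.0004, 0.0000]  mean=0.3516  Neff=1.5231  idx=[2, 2, 2, 2, 2, 2, 2, 2, 3, 4]
step 2: w=[0.1230, 0.1230, 0.1230, 0.1230, 0.1230, 0.1230, 0.1230, 0.1230, 0.0111, 0.0050]  mean=0.1659  Neff=8.2530  idx=[0, 1, 2, 2, 3, 4, 5, 6, 6, 7]
step 3: w=[0.1000, 0.1000, 0.1000, 0.1000, 0.1000, 0.1000, 0.1000, 0.1000, 0.1000, 0.1000]  mean=0.1500  Neff=10.0000  idx=[0, 1, 2, 3, 4, 5, 6, 7, 8, 9]

N_eff = 10.0000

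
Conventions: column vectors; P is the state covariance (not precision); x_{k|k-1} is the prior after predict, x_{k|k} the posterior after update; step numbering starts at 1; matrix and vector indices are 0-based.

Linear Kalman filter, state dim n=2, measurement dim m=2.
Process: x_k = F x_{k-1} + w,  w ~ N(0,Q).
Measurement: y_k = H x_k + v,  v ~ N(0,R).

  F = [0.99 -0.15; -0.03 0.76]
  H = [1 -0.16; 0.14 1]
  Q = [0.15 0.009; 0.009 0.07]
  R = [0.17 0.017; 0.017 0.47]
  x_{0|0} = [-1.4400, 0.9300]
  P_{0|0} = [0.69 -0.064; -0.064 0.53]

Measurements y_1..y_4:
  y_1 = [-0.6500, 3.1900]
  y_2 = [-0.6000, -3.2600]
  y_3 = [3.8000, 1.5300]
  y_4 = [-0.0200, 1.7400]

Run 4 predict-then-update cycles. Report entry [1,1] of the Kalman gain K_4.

step 1: x^-=[-1.5651, 0.7500]  P^-=[0.8572 -0.1204; -0.1204 0.3797]  S=[1.0754 -0.0414; -0.0414 0.8328]  K=[0.8165 0.0402; -0.1519 0.4281]  nu=[1.0351, 2.6591]  x^+=[-0.6131, 1.7312]  P^+=[0.1416 0.0129; 0.0129 0.1968]
step 2: x^-=[-0.8666, 1.3341]  P^-=[0.2893 -0.0078; -0.0078 0.1832]  S=[0.4665 0.0205; 0.0205 0.6567]  K=[0.6215 0.0303; -0.0920 0.2802]  nu=[0.4801, -4.4728]  x^+=[-0.7038, 0.0366]  P^+=[0.1077 0.0097; 0.0097 0.1288]
step 3: x^-=[-0.7023, 0.0490]  P^-=[0.2556 -0.0015; -0.0015 0.1440]  S=[0.4298 0.0283; 0.0283 0.6186]  K=[0.5934 0.0283; -0.0727 0.2358]  nu=[4.5101, 1.5794]  x^+=[2.0189, 0.0937]  P^+=[0.1028 0.0090; 0.0090 0.1083]
step 4: x^-=[1.9846, 0.0107]  P^-=[0.2505 0.0004; 0.0004 0.1323]  S=[0.4238 0.0313; 0.0313 0.6073]  K=[0.5889 0.0281; -0.0653 0.2212]  nu=[-2.0029, 1.4515]  x^+=[0.8457, 0.4626]  P^+=[0.1020 0.0089; 0.0089 0.1016]

K[1,1] = 0.2212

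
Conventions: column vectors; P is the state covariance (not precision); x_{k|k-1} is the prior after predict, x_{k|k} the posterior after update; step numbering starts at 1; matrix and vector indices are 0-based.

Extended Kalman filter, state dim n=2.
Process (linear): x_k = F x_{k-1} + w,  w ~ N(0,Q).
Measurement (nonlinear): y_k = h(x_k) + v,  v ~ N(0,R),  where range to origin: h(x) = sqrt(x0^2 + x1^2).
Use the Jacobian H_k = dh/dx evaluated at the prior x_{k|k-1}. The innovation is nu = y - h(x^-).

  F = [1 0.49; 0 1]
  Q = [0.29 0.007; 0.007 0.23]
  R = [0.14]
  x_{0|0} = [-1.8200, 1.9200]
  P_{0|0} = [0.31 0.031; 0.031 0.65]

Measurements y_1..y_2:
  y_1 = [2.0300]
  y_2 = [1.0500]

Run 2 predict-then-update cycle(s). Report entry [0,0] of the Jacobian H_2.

step 1: x^-=[-0.8792, 1.9200]  P^-=[0.7864 0.3565; 0.3565 0.8800]  H_jac=[-0.4163 0.9092]  S=[0.7339]  K=[-0.0045; 0.8880]  nu=[-0.0817]  x^+=[-0.8788, 1.8474]  P^+=[0.7864 0.3594; 0.3594 0.3013]
step 2: x^-=[0.0264, 1.8474]  P^-=[1.5010 0.5141; 0.5141 0.5313]  H_jac=[0.0143 0.9999]  S=[0.6862]  K=[0.7803; 0.7849]  nu=[-0.7976]  x^+=[-0.5960, 1.2214]  P^+=[1.0832 0.0938; 0.0938 0.1086]

H_jac[0,0] = 0.0143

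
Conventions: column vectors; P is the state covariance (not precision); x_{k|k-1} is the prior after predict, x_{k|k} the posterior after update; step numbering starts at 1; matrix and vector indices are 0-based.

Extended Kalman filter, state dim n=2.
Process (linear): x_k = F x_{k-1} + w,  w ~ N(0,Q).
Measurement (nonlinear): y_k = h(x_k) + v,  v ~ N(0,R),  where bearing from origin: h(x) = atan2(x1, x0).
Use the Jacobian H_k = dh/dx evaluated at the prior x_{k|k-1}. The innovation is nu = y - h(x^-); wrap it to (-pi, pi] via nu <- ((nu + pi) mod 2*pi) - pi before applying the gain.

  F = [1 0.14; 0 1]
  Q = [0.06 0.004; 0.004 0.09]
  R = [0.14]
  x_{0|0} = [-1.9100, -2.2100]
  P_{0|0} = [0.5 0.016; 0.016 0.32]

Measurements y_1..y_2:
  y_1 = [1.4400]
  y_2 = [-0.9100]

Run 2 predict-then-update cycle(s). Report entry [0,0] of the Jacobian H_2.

step 1: x^-=[-2.2194, -2.2100]  P^-=[0.5708 0.0648; 0.0648 0.4100]  H_jac=[0.2253 -0.2262]  S=[0.1833]  K=[0.6213; -0.4263]  nu=[-2.4849]  x^+=[-3.7633, -1.1507]  P^+=[0.5000 0.1134; 0.1134 0.3767]
step 2: x^-=[-3.9244, -1.1507]  P^-=[0.5991 0.1701; 0.1701 0.4667]  H_jac=[0.0688 -0.2346]  S=[0.1630]  K=[0.0080; -0.5999]  nu=[1.9464]  x^+=[-3.9089, -2.3182]  P^+=[0.5991 0.1709; 0.1709 0.4080]

H_jac[0,0] = 0.0688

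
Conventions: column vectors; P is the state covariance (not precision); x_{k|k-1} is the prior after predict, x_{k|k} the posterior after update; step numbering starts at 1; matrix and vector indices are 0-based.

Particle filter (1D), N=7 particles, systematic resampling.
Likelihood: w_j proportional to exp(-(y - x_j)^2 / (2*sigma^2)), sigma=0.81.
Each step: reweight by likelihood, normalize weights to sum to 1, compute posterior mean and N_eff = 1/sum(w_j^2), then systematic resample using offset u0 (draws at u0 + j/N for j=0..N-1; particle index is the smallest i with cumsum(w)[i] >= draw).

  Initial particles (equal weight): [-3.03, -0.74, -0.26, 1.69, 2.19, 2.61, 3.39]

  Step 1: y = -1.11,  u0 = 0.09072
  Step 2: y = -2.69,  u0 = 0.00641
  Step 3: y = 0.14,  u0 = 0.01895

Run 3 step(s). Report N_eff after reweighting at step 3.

step 1: w=[0.0391, 0.5848, 0.3743, 0.0017, 0.0002, 0.0000, 0.0000]  mean=-0.6454  Neff=2.0678  idx=[1, 1, 1, 1, 2, 2, 2]
step 2: w=[0.2172, 0.2172, 0.2172, 0.2172, 0.0438, 0.0438, 0.0438]  mean=-0.6770  Neff=5.1435  idx=[0, 0, 1, 2, 2, 3, 3]
step 3: w=[0.1429, 0.1429, 0.1429, 0.1429, 0.1429, 0.1429, 0.1429]  mean=-0.7400  Neff=7.0000  idx=[0, 1, 2, 3, 4, 5, 6]

N_eff = 7.0000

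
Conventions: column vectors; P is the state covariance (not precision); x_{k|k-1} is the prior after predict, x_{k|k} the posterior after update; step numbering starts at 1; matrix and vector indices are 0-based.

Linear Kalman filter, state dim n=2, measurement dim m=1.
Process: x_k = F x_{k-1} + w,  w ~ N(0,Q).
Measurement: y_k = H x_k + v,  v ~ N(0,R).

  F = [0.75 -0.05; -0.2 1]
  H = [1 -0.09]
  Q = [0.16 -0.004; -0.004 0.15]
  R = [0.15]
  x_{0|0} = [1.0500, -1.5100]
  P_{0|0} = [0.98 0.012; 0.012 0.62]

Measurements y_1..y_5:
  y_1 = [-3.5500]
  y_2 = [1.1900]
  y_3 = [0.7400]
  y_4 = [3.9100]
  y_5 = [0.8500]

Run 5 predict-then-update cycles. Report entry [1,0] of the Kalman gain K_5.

K[1,0] = -0.3857

step 1: x^-=[0.8630, -1.7200]  P^-=[0.7119 -0.1729; -0.1729 0.8044]  S=[0.8995]  K=[0.8087; -0.2727]  nu=[-4.5678]  x^+=[-2.8310, -0.4745]  P^+=[0.1236 0.0255; 0.0255 0.7375]
step 2: x^-=[-2.0995, 0.0917]  P^-=[0.2295 -0.0401; -0.0401 0.8823]  S=[0.3938]  K=[0.5918; -0.3033]  nu=[3.2978]  x^+=[-0.1479, -0.9086]  P^+=[0.0915 0.0306; 0.0306 0.8460]
step 3: x^-=[-0.0655, -0.8791]  P^-=[0.2113 -0.0367; -0.0367 0.9874]  S=[0.3759]  K=[0.5709; -0.3342]  nu=[0.7264]  x^+=[0.3492, -1.1218]  P^+=[0.0888 0.0350; 0.0350 0.9455]
step 4: x^-=[0.3180, -1.1916]  P^-=[0.2097 -0.0380; -0.0380 1.0850]  S=[0.3753]  K=[0.5678; -0.3615]  nu=[3.4848]  x^+=[2.2966, -2.4513]  P^+=[0.0887 0.0390; 0.0390 1.0360]
step 5: x^-=[1.8450, -2.9106]  P^-=[0.2095 -0.0394; -0.0394 1.1739]  S=[0.3762]  K=[0.5665; -0.3857]  nu=[-1.2570]  x^+=[1.1329, -2.4257]  P^+=[0.0888 0.0428; 0.0428 1.1180]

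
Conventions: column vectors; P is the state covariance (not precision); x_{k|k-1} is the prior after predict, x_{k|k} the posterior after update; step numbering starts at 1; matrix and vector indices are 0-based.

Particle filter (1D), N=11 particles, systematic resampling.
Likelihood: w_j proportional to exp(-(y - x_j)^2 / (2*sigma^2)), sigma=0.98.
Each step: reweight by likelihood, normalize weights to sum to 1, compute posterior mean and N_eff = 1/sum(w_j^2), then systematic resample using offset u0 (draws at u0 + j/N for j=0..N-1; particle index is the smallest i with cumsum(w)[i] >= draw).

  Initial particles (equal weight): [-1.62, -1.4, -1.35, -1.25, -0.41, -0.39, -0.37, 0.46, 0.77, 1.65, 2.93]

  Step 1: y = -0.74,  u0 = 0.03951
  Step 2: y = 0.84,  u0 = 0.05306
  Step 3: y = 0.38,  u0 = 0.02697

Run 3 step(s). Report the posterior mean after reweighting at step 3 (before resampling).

post_mean = -0.0189

step 1: w=[0.0982, 0.1171, 0.1210, 0.1283, 0.1388, 0.1378, 0.1368, 0.0694, 0.0448, 0.0075, 0.0001]  mean=-0.7289  Neff=8.4501  idx=[0, 1, 2, 2, 3, 4, 4, 5, 6, 6, 8]
step 2: w=[0.0117, 0.0201, 0.0225, 0.0225, 0.0281, 0.1213, 0.1213, 0.1244, 0.1276, 0.1276, 0.2728]  mean=-0.1754  Neff=6.4830  idx=[2, 5, 6, 6, 7, 8, 8, 9, 10, 10, 10]
step 3: w=[0.0259, 0.0890, 0.0890, 0.0890, 0.0904, 0.0919, 0.0919, 0.0919, 0.1137, 0.1137, 0.1137]  mean=-0.0189  Neff=10.3401  idx=[1, 2, 3, 4, 5, 6, 7, 8, 8, 9, 10]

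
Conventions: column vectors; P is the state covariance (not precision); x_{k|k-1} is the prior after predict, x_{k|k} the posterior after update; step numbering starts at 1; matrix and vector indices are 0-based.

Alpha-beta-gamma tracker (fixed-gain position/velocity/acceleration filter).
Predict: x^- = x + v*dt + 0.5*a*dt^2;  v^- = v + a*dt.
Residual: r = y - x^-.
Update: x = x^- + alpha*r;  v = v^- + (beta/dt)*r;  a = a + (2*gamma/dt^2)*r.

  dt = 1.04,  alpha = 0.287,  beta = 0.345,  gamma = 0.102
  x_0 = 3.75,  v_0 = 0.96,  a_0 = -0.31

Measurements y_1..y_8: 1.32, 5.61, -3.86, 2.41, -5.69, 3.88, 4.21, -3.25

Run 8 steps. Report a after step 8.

a_post = 2.0175

step 1: x_pred=4.5808  r=-3.2608  x^+=3.6449  v^+=-0.4441  a^+=-0.9250
step 2: x_pred=2.6828  r=2.9272  x^+=3.5229  v^+=-0.4351  a^+=-0.3729
step 3: x_pred=2.8688  r=-6.7288  x^+=0.9376  v^+=-3.0550  a^+=-1.6420
step 4: x_pred=-3.1276  r=5.5376  x^+=-1.5383  v^+=-2.9257  a^+=-0.5976
step 5: x_pred=-4.9043  r=-0.7857  x^+=-5.1298  v^+=-3.8079  a^+=-0.7458
step 6: x_pred=-9.4933  r=13.3733  x^+=-5.6551  v^+=-0.1471  a^+=1.7766
step 7: x_pred=-4.8474  r=9.0574  x^+=-2.2479  v^+=4.7051  a^+=3.4849
step 8: x_pred=4.5300  r=-7.7800  x^+=2.2971  v^+=5.7485  a^+=2.0175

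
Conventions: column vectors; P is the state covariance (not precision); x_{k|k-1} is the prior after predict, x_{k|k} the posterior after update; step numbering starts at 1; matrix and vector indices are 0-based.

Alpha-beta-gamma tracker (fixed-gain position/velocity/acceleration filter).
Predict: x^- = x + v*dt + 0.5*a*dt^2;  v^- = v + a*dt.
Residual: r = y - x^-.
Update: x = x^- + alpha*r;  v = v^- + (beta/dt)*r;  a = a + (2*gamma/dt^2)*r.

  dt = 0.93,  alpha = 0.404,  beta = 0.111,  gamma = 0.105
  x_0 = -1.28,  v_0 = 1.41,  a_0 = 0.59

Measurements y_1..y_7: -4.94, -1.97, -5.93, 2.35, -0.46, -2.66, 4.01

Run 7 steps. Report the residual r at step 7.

step 1: x_pred=0.2864  r=-5.2264  x^+=-1.8250  v^+=1.3349  a^+=-0.6790
step 2: x_pred=-0.8772  r=-1.0928  x^+=-1.3187  v^+=0.5730  a^+=-0.9443
step 3: x_pred=-1.1942  r=-4.7358  x^+=-3.1075  v^+=-0.8705  a^+=-2.0942
step 4: x_pred=-4.8226  r=7.1726  x^+=-1.9249  v^+=-1.9620  a^+=-0.3527
step 5: x_pred=-3.9020  r=3.4420  x^+=-2.5114  v^+=-1.8791  a^+=0.4831
step 6: x_pred=-4.0501  r=1.3901  x^+=-3.4885  v^+=-1.2640  a^+=0.8206
step 7: x_pred=-4.3091  r=8.3191  x^+=-0.9482  v^+=0.4921  a^+=2.8405

resid = 8.3191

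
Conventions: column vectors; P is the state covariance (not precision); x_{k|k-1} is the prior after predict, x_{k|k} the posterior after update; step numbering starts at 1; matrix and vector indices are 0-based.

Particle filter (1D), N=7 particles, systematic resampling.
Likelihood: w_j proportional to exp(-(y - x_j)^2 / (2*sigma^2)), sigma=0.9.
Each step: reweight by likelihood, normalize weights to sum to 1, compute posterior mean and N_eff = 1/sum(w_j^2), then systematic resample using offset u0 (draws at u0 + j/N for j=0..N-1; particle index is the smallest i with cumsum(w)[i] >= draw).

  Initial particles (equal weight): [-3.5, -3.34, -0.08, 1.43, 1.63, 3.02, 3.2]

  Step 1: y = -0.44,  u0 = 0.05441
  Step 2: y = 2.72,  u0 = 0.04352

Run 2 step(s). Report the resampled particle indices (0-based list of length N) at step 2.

step 1: w=[0.0028, 0.0050, 0.8248, 0.1032, 0.0634, 0.0006, 0.0003]  mean=0.1612  Neff=1.4387  idx=[2, 2, 2, 2, 2, 2, 3]
step 2: w=[0.0195, 0.0195, 0.0195, 0.0195, 0.0195, 0.0195, 0.8829]  mean=1.2532  Neff=1.2790  idx=[2, 6, 6, 6, 6, 6, 6]

resampled_idx = [2, 6, 6, 6, 6, 6, 6]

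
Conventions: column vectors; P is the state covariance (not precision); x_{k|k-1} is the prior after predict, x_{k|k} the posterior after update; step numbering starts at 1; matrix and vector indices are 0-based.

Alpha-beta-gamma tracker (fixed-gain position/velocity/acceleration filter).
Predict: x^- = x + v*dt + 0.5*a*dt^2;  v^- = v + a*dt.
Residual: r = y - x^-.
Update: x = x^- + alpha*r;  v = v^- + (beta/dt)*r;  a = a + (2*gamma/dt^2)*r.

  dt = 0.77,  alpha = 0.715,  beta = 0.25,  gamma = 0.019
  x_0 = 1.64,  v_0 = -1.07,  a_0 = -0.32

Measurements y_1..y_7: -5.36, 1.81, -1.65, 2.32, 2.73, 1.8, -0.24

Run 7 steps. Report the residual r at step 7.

resid = -2.8597

step 1: x_pred=0.7212  r=-6.0812  x^+=-3.6268  v^+=-3.2908  a^+=-0.7098
step 2: x_pred=-6.3712  r=8.1812  x^+=-0.5216  v^+=-1.1811  a^+=-0.1854
step 3: x_pred=-1.4861  r=-0.1639  x^+=-1.6033  v^+=-1.3771  a^+=-0.1959
step 4: x_pred=-2.7217  r=5.0417  x^+=0.8831  v^+=0.1090  a^+=0.1272
step 5: x_pred=1.0047  r=1.7253  x^+=2.2383  v^+=0.7671  a^+=0.2378
step 6: x_pred=2.8994  r=-1.0994  x^+=2.1133  v^+=0.5932  a^+=0.1673
step 7: x_pred=2.6197  r=-2.8597  x^+=0.5750  v^+=-0.2064  a^+=-0.0160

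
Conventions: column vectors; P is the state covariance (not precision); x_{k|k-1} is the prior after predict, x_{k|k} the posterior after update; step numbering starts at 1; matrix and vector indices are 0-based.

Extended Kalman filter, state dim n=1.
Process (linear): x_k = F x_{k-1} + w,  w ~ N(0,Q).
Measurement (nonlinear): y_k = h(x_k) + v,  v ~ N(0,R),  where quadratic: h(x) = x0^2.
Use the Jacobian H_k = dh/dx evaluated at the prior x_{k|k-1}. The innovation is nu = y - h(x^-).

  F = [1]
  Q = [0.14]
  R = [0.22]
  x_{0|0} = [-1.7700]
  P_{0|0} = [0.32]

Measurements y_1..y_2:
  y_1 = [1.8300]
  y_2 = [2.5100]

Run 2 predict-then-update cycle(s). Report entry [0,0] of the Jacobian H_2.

H_jac[0,0] = -2.8310

step 1: x^-=[-1.7700]  P^-=[0.4600]  H_jac=[-3.5400]  S=[5.9845]  K=[-0.2721]  nu=[-1.3029]  x^+=[-1.4155]  P^+=[0.0169]
step 2: x^-=[-1.4155]  P^-=[0.1569]  H_jac=[-2.8310]  S=[1.4775]  K=[-0.3006]  nu=[0.5064]  x^+=[-1.5677]  P^+=[0.0234]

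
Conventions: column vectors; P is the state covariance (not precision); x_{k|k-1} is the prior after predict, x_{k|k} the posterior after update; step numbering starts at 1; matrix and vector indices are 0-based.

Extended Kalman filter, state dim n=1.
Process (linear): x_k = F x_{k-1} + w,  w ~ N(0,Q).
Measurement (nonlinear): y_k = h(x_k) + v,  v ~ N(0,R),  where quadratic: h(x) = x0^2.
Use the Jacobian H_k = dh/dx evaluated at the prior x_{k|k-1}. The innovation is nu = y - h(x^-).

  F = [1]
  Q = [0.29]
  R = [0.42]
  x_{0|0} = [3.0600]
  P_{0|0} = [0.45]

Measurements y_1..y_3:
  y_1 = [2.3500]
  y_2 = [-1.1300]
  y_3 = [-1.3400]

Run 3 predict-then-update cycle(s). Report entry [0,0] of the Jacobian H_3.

H_jac[0,0] = 1.5611

step 1: x^-=[3.0600]  P^-=[0.7400]  H_jac=[6.1200]  S=[28.1363]  K=[0.1610]  nu=[-7.0136]  x^+=[1.9311]  P^+=[0.0110]
step 2: x^-=[1.9311]  P^-=[0.3010]  H_jac=[3.8622]  S=[4.9106]  K=[0.2368]  nu=[-4.8591]  x^+=[0.7806]  P^+=[0.0257]
step 3: x^-=[0.7806]  P^-=[0.3157]  H_jac=[1.5611]  S=[1.1895]  K=[0.4144]  nu=[-1.9493]  x^+=[-0.0272]  P^+=[0.1115]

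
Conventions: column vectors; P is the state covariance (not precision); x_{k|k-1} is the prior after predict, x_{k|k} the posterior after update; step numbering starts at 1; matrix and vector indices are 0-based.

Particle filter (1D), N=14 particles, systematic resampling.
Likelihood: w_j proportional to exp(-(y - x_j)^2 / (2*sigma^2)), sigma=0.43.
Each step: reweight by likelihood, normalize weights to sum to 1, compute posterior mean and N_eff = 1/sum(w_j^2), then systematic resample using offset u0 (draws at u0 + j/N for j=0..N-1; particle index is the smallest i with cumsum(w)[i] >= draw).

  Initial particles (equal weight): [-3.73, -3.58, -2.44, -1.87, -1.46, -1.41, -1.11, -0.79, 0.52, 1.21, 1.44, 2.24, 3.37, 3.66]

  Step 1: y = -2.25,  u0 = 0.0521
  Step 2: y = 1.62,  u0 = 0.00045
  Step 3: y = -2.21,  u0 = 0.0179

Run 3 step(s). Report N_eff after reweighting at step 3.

step 1: w=[0.0014, 0.0043, 0.4625, 0.3451, 0.0943, 0.0757, 0.0152, 0.0016, 0.0000, 0.0000, 0.0000, 0.0000, 0.0000, 0.0000]  mean=-2.0567  Neff=2.8745  idx=[2, 2, 2, 2, 2, 2, 3, 3, 3, 3, 3, 4, 5, 5]
step 2: w=[0.0000, 0.0000, 0.0000, 0.0000, 0.0000, 0.0000, 0.0001, 0.0001, 0.0001, 0.0001, 0.0001, 0.1795, 0.4100, 0.4100]  mean=-1.4193  Neff=2.7149  idx=[9, 11, 11, 12, 12, 12, 12, 12, 12, 13, 13, 13, 13, 13]
step 3: w=[0.2347, 0.0701, 0.0701, 0.0568, 0.0568, 0.0568, 0.0568, 0.0568, 0.0568, 0.0568, 0.0568, 0.0568, 0.0568, 0.0568]  mean=-1.5250  Neff=9.9578  idx=[0, 0, 0, 0, 1, 3, 4, 5, 6, 8, 9, 10, 11, 13]

N_eff = 9.9578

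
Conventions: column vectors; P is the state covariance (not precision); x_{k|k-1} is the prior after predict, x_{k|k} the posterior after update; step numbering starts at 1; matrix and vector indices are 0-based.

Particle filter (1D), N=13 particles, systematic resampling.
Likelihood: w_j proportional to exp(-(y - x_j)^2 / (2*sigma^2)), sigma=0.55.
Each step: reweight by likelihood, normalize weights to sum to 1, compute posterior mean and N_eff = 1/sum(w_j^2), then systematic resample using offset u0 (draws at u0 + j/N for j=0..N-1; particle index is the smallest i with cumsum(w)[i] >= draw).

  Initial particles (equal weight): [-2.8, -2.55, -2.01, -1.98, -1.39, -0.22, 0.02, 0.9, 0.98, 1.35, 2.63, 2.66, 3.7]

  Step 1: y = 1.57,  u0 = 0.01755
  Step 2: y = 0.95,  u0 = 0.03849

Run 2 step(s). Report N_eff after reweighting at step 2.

N_eff = 11.8180

step 1: w=[0.0000, 0.0000, 0.0000, 0.0000, 0.0000, 0.0022, 0.0083, 0.2086, 0.2464, 0.4044, 0.0684, 0.0615, 0.0002]  mean=1.3192  Neff=3.6190  idx=[7, 7, 7, 8, 8, 8, 9, 9, 9, 9, 9, 9, 11]
step 2: w=[0.0940, 0.0940, 0.0940, 0.0942, 0.0942, 0.0942, 0.0724, 0.0724, 0.0724, 0.0724, 0.0724, 0.0724, 0.0008]  mean=1.1195  Neff=11.8180  idx=[0, 1, 2, 2, 3, 4, 5, 6, 7, 8, 9, 10, 11]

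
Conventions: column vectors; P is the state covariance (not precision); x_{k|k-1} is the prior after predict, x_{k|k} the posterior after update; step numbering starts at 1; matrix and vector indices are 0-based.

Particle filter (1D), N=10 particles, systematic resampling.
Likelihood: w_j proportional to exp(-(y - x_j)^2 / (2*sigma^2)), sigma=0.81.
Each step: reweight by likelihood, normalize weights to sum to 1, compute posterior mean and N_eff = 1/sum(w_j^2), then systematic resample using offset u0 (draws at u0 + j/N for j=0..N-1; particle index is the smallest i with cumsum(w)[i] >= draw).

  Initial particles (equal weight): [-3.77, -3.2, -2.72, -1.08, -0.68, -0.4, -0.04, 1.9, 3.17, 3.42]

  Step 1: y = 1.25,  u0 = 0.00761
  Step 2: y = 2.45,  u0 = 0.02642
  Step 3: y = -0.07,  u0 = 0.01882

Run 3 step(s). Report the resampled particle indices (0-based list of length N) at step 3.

resampled_idx = [0, 1, 2, 3, 4, 5, 6, 7, 8, 9]

step 1: w=[0.0000, 0.0000, 0.0000, 0.0123, 0.0452, 0.0971, 0.2174, 0.5601, 0.0466, 0.0214]  mean=1.1931  Neff=2.6654  idx=[3, 5, 6, 6, 7, 7, 7, 7, 7, 7]
step 2: w=[0.0000, 0.0004, 0.0019, 0.0019, 0.1660, 0.1660, 0.1660, 0.1660, 0.1660, 0.1660]  mean=1.8918  Neff=6.0499  idx=[4, 4, 5, 5, 6, 7, 7, 8, 8, 9]
step 3: w=[0.1000, 0.1000, 0.1000, 0.1000, 0.1000, 0.1000, 0.1000, 0.1000, 0.1000, 0.1000]  mean=1.9000  Neff=10.0000  idx=[0, 1, 2, 3, 4, 5, 6, 7, 8, 9]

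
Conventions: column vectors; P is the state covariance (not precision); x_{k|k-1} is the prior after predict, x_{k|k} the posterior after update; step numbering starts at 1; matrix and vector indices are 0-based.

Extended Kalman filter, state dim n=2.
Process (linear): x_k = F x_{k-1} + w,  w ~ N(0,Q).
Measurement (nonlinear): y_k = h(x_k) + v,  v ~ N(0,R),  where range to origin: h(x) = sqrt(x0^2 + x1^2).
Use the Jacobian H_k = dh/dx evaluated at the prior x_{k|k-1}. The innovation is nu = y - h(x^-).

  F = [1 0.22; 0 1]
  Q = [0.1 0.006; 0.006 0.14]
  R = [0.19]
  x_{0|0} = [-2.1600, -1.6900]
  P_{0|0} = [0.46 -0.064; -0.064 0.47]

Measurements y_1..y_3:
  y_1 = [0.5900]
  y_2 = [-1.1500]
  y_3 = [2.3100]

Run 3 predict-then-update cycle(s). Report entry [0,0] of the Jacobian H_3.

H_jac[0,0] = 0.3610

step 1: x^-=[-2.5318, -1.6900]  P^-=[0.5546 0.0454; 0.0454 0.6100]  H_jac=[-0.8317 -0.5552]  S=[0.8036]  K=[-0.6054; -0.4684]  nu=[-2.4540]  x^+=[-1.0462, -0.5405]  P^+=[0.2601 -0.1825; -0.1825 0.4337]
step 2: x^-=[-1.1651, -0.5405]  P^-=[0.3008 -0.0811; -0.0811 0.5737]  H_jac=[-0.9071 -0.4208]  S=[0.4772]  K=[-0.5003; -0.3518]  nu=[-2.4344]  x^+=[0.0528, 0.3158]  P^+=[0.1813 -0.1650; -0.1650 0.5146]
step 3: x^-=[0.1223, 0.3158]  P^-=[0.2336 -0.0458; -0.0458 0.6546]  H_jac=[0.3610 0.9326]  S=[0.7589]  K=[0.0548; 0.7826]  nu=[1.9713]  x^+=[0.2303, 1.8586]  P^+=[0.2314 -0.0784; -0.0784 0.1898]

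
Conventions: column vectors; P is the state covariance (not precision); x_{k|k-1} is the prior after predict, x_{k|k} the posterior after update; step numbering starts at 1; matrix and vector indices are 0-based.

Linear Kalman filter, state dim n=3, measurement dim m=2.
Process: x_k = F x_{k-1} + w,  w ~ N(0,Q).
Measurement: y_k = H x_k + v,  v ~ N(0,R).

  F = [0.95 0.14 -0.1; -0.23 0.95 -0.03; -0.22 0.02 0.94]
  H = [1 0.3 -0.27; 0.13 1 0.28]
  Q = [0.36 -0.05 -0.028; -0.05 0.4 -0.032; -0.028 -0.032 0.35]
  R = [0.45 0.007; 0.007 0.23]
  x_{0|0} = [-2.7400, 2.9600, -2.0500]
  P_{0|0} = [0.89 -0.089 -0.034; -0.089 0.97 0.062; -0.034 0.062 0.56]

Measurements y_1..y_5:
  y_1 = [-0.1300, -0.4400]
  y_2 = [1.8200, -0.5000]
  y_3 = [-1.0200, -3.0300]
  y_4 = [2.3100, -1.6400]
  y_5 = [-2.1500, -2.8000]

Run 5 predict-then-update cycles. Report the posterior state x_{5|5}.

x_post = [-0.5427, -2.1327, -1.3779]

step 1: x^-=[-1.9836, 3.5037, -1.2650]  P^-=[1.1689 -0.1972 -0.2860; -0.1972 1.3579 0.0971; -0.2860 0.0971 0.9055]  S=[1.8275 0.2049; 0.2049 1.6610]  K=[0.6672 -0.1577; 0.0090 0.8174; -0.2996 0.2257]  nu=[0.4609, -3.3316]  x^+=[-1.1505, 0.7847, -2.1551]  P^+=[0.3572 -0.1055 0.0979; -0.1055 0.2451 -0.1546; 0.0979 -0.1546 0.6845]
step 2: x^-=[-0.7676, 1.0747, -1.7569]  P^-=[0.6517 -0.1704 -0.0955; -0.1704 0.6969 -0.1645; -0.0955 -0.1645 0.9268]  S=[1.2080 0.0609; 0.0609 0.8672]  K=[0.5269 -0.1666; 0.0324 0.7227; -0.3330 0.1186]  nu=[1.7908, -0.9830]  x^+=[0.3398, 0.4223, -2.4700]  P^+=[0.3029 -0.1094 0.1265; -0.1094 0.2399 -0.2114; 0.1265 -0.2114 0.7854]
step 3: x^-=[0.6289, 0.3971, -2.3881]  P^-=[0.5987 -0.1569 -0.0749; -0.1569 0.6948 -0.2261; -0.0749 -0.2261 0.9995]  S=[1.1670 0.0784; 0.0784 0.8405]  K=[0.5012 -0.1658; 0.0479 0.7227; -0.3593 0.0859]  nu=[-2.4128, -2.8402]  x^+=[-0.1095, -1.7710, -1.7653]  P^+=[0.2955 -0.1120 0.1392; -0.1120 0.2478 -0.2381; 0.1392 -0.2381 0.8475]
step 4: x^-=[-0.1754, -1.6043, -1.6707]  P^-=[0.5905 -0.1537 -0.0709; -0.1537 0.7045 -0.2540; -0.0709 -0.2540 1.0477]  S=[1.1675 0.0861; 0.0861 0.8392]  K=[0.4949 -0.1661; 0.0546 0.7253; -0.3738 0.0743]  nu=[2.5156, 0.4549]  x^+=[0.9941, -1.1369, -2.5773]  P^+=[0.2955 -0.1143 0.1469; -0.1143 0.2527 -0.2524; 0.1469 -0.2524 0.8847]
step 5: x^-=[1.0429, -1.2314, -2.6641]  P^-=[0.5892 -0.1535 -0.0692; -0.1535 0.7109 -0.2688; -0.0692 -0.2688 1.0769]  S=[1.1705 0.0890; 0.0890 0.8398]  K=[0.4927 -0.1669; 0.0578 0.7270; -0.3816 0.0687]  nu=[-3.5428, -0.9582]  x^+=[-0.5427, -2.1327, -1.3779]  P^+=[0.2963 -0.1160 0.1519; -0.1160 0.2557 -0.2606; 0.1519 -0.2606 0.9072]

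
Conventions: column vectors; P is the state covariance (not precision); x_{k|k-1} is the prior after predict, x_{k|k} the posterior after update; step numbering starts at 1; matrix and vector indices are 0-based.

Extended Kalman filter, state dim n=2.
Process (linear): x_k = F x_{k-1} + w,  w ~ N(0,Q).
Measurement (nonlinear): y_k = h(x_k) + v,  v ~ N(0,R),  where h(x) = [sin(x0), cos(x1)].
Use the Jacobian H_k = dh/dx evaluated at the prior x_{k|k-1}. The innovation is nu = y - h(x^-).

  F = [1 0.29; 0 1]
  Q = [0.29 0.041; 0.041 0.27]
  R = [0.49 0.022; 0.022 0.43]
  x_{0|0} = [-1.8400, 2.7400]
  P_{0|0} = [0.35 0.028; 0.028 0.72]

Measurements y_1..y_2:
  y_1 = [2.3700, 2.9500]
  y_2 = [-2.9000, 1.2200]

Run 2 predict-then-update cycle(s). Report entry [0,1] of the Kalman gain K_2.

step 1: x^-=[-1.0454, 2.7400]  P^-=[0.7168 0.2778; 0.2778 0.9900]  H_jac=[0.5016 0.0000; 0.0000 -0.3909]  S=[0.6703 -0.0325; -0.0325 0.5813]  K=[0.5287 -0.1573; 0.1761 -0.6559]  nu=[3.2351, 3.8704]  x^+=[0.0563, 0.7710]  P^+=[0.5096 0.1433; 0.1433 0.7116]
step 2: x^-=[0.2799, 0.7710]  P^-=[0.9426 0.3906; 0.3906 0.9816]  H_jac=[0.9611 0.0000; 0.0000 -0.6969]  S=[1.3606 -0.2396; -0.2396 0.9067]  K=[0.6428 -0.1303; 0.1500 -0.7148]  nu=[-3.1762, 0.5028]  x^+=[-1.8274, -0.0650]  P^+=[0.3248 0.0601; 0.0601 0.4363]

K[0,1] = -0.1303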